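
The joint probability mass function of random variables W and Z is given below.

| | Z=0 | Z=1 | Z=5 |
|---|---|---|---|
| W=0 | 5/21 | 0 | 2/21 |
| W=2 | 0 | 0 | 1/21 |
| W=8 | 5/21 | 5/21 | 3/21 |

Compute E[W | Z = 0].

4

P(Z = 0) = 10/21.
Σ W·P over the event = 0·(5/21) + 8·(5/21) = 40/21.
E[W | Z = 0] = (40/21) / (10/21) = 4.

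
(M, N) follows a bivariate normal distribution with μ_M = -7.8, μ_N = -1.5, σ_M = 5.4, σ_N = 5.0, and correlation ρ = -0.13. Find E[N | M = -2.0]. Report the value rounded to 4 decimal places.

-2.1981

The regression of N on M has slope ρ·σ_N/σ_M and passes through (μ_M, μ_N).
E[N | M=-2.0] = -1.5 + (-0.13)·(5.0/5.4)·(-2.0 − (-7.8)) = -1.5 + (-0.12037)·(5.8) = -2.1981.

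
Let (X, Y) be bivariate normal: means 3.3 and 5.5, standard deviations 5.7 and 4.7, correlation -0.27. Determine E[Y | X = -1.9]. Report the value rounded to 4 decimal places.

6.6577

The regression of Y on X has slope ρ·σ_Y/σ_X and passes through (μ_X, μ_Y).
E[Y | X=-1.9] = 5.5 + (-0.27)·(4.7/5.7)·(-1.9 − (3.3)) = 5.5 + (-0.22263)·(-5.2) = 6.6577.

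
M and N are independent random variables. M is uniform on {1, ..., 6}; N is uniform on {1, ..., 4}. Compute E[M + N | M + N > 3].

P(M + N > 3) = 7/8.
Summing (M+N)·P(x,y) over outcomes with M + N > 3 gives 17/3.
E[M + N | M + N > 3] = (17/3) / (7/8) = 136/21.

136/21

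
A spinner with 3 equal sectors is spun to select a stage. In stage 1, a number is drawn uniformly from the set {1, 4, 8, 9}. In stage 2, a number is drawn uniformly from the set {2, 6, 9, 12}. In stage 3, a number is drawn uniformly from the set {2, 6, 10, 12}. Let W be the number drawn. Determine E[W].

E[W | stage 1] = (1+4+8+9)/4 = 11/2.
E[W | stage 2] = (2+6+9+12)/4 = 29/4.
E[W | stage 3] = (2+6+10+12)/4 = 15/2.
E[W] = (1/3)·(11/2) + (1/3)·(29/4) + (1/3)·(15/2) = 27/4.

27/4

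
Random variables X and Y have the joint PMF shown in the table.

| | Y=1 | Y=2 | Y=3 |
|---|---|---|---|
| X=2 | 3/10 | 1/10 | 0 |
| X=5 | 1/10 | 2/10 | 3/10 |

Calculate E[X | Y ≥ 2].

P(Y ≥ 2) = 3/5.
Σ X·P over the event = 2·(1/10) + 5·(2/10) + 5·(3/10) = 27/10.
E[X | Y ≥ 2] = (27/10) / (3/5) = 9/2.

9/2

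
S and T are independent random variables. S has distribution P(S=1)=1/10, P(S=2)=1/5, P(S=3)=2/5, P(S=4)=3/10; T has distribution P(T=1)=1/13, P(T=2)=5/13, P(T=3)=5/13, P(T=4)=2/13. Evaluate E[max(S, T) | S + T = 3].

P(S + T = 3) = 7/130.
Summing max(S,T)·P(x,y) over outcomes with S + T = 3 gives 7/65.
E[max(S, T) | S + T = 3] = (7/65) / (7/130) = 2.

2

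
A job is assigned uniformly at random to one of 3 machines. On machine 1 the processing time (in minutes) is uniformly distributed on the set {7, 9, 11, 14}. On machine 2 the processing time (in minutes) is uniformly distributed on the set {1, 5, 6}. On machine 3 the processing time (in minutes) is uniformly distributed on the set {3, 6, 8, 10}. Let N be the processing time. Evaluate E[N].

7

E[N | machine 1] = (7+9+11+14)/4 = 41/4.
E[N | machine 2] = (1+5+6)/3 = 4.
E[N | machine 3] = (3+6+8+10)/4 = 27/4.
By the law of total expectation,
E[N] = (1/3)·(41/4) + (1/3)·(4) + (1/3)·(27/4) = 7.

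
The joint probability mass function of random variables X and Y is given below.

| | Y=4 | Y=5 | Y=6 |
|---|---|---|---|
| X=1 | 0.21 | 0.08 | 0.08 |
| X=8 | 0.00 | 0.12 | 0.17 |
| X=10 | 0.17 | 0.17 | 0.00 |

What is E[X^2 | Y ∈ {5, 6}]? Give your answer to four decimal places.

P(Y ∈ {5, 6}) = 0.62.
Σ X^2·P over the event = 1·(0.08) + 1·(0.08) + 64·(0.12) + 64·(0.17) + 100·(0.17) = 35.72.
E[X^2 | Y ∈ {5, 6}] = (35.72) / (0.62) = 57.6129.

57.6129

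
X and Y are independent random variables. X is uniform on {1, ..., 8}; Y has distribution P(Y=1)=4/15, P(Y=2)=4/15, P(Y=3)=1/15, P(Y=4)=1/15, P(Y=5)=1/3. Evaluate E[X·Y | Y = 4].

18

P(Y = 4) = 1/15.
Summing XY·P(x,y) over outcomes with Y = 4 gives 6/5.
E[X·Y | Y = 4] = (6/5) / (1/15) = 18.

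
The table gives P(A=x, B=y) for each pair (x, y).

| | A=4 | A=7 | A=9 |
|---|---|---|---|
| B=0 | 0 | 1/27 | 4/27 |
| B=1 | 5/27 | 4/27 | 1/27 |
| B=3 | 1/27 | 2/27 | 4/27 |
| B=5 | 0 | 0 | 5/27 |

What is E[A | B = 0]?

P(B = 0) = 5/27.
Σ A·P over the event = 7·(1/27) + 9·(4/27) = 43/27.
E[A | B = 0] = (43/27) / (5/27) = 43/5.

43/5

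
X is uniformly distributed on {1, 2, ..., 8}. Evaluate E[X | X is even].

5

Given X is even, X is equally likely to be any of {2, 4, 6, 8}.
E[X | X is even] = (2 + 4 + 6 + 8) / 4 = 5.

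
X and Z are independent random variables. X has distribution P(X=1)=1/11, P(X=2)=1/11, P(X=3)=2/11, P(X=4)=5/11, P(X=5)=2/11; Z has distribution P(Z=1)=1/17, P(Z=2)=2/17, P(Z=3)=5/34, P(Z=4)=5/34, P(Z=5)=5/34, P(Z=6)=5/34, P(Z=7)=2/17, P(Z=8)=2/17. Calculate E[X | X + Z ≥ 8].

147/38

P(X + Z ≥ 8) = 114/187.
Summing X·P(x,y) over outcomes with X + Z ≥ 8 gives 441/187.
E[X | X + Z ≥ 8] = (441/187) / (114/187) = 147/38.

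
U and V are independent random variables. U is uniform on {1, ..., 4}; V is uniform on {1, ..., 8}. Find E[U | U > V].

Outcomes with U > V: (2,1), (3,1), (3,2), (4,1), (4,2), (4,3), each with probability 1/32.
E[U | U > V] = (2 + 3 + 3 + 4 + 4 + 4) / 6 = 10/3.

10/3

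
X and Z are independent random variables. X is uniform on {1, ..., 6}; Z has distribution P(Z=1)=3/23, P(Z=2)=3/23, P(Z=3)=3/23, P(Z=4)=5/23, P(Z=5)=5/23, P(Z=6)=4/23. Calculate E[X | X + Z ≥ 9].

5

P(X + Z ≥ 9) = 22/69.
Summing X·P(x,y) over outcomes with X + Z ≥ 9 gives 110/69.
E[X | X + Z ≥ 9] = (110/69) / (22/69) = 5.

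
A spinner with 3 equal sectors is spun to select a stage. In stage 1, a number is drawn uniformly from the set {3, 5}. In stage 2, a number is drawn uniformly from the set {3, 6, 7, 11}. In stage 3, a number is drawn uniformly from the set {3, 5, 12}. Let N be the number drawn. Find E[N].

E[N | stage 1] = (3+5)/2 = 4.
E[N | stage 2] = (3+6+7+11)/4 = 27/4.
E[N | stage 3] = (3+5+12)/3 = 20/3.
E[N] = (1/3)·(4) + (1/3)·(27/4) + (1/3)·(20/3) = 209/36.

209/36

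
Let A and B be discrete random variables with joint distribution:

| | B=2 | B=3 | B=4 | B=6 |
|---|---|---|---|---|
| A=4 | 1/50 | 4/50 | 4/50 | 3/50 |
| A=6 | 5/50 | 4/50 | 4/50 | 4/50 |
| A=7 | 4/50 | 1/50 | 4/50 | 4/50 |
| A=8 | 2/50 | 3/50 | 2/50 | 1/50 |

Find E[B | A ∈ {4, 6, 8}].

P(A ∈ {4, 6, 8}) = 37/50.
Summing B·P(A=x,B=y) over the conditioning event gives 137/50.
E[B | A ∈ {4, 6, 8}] = (137/50) / (37/50) = 137/37.

137/37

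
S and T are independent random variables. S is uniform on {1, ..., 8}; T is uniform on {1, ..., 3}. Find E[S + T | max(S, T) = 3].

24/5

Outcomes with max(S, T) = 3: (1,3), (2,3), (3,1), (3,2), (3,3), each with probability 1/24.
E[S + T | max(S, T) = 3] = (4 + 5 + 4 + 5 + 6) / 5 = 24/5.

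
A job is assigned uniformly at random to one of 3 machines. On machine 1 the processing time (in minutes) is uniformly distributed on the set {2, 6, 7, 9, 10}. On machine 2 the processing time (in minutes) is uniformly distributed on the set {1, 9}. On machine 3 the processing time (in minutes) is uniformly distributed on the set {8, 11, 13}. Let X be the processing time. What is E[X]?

E[X | machine 1] = (2+6+7+9+10)/5 = 34/5.
E[X | machine 2] = (1+9)/2 = 5.
E[X | machine 3] = (8+11+13)/3 = 32/3.
E[X] = (1/3)·(34/5) + (1/3)·(5) + (1/3)·(32/3) = 337/45.

337/45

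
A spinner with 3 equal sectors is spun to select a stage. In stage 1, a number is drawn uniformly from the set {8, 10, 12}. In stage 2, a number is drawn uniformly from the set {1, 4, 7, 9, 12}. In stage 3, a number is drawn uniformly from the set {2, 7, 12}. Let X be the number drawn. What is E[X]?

118/15

E[X | stage 1] = (8+10+12)/3 = 10.
E[X | stage 2] = (1+4+7+9+12)/5 = 33/5.
E[X | stage 3] = (2+7+12)/3 = 7.
By the law of total expectation,
E[X] = (1/3)·(10) + (1/3)·(33/5) + (1/3)·(7) = 118/15.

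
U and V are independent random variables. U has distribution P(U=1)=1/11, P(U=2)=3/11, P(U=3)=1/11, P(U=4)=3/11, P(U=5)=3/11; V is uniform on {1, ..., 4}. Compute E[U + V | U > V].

81/13

P(U > V) = 13/22.
Summing (U+V)·P(x,y) over outcomes with U > V gives 81/22.
E[U + V | U > V] = (81/22) / (13/22) = 81/13.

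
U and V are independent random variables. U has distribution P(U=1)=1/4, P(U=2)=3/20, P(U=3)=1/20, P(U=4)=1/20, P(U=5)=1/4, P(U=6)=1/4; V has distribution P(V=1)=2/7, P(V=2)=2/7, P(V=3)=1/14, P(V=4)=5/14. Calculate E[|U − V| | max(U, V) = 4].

P(max(U, V) = 4) = 59/280.
Summing |U−V|·P(x,y) over outcomes with max(U, V) = 4 gives 131/280.
E[|U − V| | max(U, V) = 4] = (131/280) / (59/280) = 131/59.

131/59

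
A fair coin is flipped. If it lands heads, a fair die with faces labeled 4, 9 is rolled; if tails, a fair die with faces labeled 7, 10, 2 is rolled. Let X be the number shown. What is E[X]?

77/12

E[X | heads] = (4+9)/2 = 13/2.
E[X | tails] = (7+10+2)/3 = 19/3.
E[X] = (1/2)·(13/2) + (1/2)·(19/3) = 77/12.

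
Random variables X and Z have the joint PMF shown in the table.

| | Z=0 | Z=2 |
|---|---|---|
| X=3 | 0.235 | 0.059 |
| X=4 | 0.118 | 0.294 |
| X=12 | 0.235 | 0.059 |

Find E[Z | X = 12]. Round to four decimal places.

P(X = 12) = 0.294.
Σ Z·P over the event = 0·(0.235) + 2·(0.059) = 0.118.
E[Z | X = 12] = (0.118) / (0.294) = 0.4014.

0.4014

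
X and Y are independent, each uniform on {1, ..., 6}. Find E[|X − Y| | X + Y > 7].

26/15

P(X + Y > 7) = 5/12.
Summing |X−Y|·P(x,y) over outcomes with X + Y > 7 gives 13/18.
E[|X − Y| | X + Y > 7] = (13/18) / (5/12) = 26/15.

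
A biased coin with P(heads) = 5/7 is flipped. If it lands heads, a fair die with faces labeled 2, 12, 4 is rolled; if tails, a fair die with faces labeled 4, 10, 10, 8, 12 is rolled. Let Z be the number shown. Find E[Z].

34/5

E[Z | heads] = (2+12+4)/3 = 6.
E[Z | tails] = (4+10+10+8+12)/5 = 44/5.
E[Z] = (5/7)·(6) + (2/7)·(44/5) = 34/5.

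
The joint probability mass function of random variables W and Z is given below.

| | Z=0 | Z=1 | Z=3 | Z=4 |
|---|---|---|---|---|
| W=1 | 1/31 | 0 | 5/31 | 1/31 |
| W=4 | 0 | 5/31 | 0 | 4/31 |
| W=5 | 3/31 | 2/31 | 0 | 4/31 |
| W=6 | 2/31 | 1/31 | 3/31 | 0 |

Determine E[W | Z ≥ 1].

P(Z ≥ 1) = 25/31.
Σ W·P over the event = 1·(5/31) + 1·(1/31) + 4·(5/31) + 4·(4/31) + 5·(2/31) + 5·(4/31) + 6·(1/31) + 6·(3/31) = 96/31.
E[W | Z ≥ 1] = (96/31) / (25/31) = 96/25.

96/25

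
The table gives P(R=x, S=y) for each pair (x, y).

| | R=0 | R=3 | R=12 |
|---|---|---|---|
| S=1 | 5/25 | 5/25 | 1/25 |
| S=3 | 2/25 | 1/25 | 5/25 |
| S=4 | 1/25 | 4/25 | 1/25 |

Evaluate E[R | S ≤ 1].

P(S ≤ 1) = 11/25.
Σ R·P over the event = 0·(5/25) + 3·(5/25) + 12·(1/25) = 27/25.
E[R | S ≤ 1] = (27/25) / (11/25) = 27/11.

27/11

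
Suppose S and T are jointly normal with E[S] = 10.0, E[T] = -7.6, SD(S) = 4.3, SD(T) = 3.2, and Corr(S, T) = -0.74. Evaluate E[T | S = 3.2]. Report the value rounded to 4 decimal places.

For a bivariate normal, E[T | S=x] = μ_T + ρ·(σ_T/σ_S)·(x − μ_S).
E[T | S=3.2] = -7.6 + (-0.74)·(3.2/4.3)·(3.2 − (10.0)) = -7.6 + (-0.550698)·(-6.8) = -3.8553.

-3.8553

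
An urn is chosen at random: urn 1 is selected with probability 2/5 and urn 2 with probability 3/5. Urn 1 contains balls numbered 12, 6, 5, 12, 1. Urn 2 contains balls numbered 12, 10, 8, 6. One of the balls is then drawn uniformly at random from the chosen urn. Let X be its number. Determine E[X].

207/25

E[X | urn 1] = (12+6+5+12+1)/5 = 36/5.
E[X | urn 2] = (12+10+8+6)/4 = 9.
E[X] = (2/5)·(36/5) + (3/5)·(9) = 207/25.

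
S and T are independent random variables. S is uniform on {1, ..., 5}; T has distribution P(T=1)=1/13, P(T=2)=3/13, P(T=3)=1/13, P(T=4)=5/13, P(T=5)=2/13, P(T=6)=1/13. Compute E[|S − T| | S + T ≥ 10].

3/4

P(S + T ≥ 10) = 4/65.
Summing |S−T|·P(x,y) over outcomes with S + T ≥ 10 gives 3/65.
E[|S − T| | S + T ≥ 10] = (3/65) / (4/65) = 3/4.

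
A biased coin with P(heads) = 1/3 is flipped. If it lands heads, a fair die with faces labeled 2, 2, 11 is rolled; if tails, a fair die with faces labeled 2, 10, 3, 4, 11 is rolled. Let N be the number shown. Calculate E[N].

17/3

E[N | heads] = (2+2+11)/3 = 5.
E[N | tails] = (2+10+3+4+11)/5 = 6.
By the law of total expectation,
E[N] = (1/3)·(5) + (2/3)·(6) = 17/3.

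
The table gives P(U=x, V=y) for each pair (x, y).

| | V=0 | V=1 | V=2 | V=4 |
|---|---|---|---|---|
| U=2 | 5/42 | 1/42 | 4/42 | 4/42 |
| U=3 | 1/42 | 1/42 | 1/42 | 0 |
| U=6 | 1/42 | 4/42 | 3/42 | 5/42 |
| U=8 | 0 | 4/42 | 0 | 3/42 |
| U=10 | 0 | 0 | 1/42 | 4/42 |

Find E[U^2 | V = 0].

65/7

P(V = 0) = 1/6.
Σ U^2·P over the event = 4·(5/42) + 9·(1/42) + 36·(1/42) = 65/42.
E[U^2 | V = 0] = (65/42) / (1/6) = 65/7.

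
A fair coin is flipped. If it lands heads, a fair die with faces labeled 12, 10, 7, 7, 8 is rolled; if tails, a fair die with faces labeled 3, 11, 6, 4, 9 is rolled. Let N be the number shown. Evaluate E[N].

77/10

E[N | heads] = (12+10+7+7+8)/5 = 44/5.
E[N | tails] = (3+11+6+4+9)/5 = 33/5.
By the law of total expectation,
E[N] = (1/2)·(44/5) + (1/2)·(33/5) = 77/10.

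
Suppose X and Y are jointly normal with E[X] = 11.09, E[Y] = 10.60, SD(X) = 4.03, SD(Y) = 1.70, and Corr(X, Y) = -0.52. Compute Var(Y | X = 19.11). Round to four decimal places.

For a bivariate normal, Var(Y | X=x) = σ_Y²(1 − ρ²).
Var(Y | X=19.11) = (1.70)²·(1 − (-0.52)²) = 2.89·0.7296 = 2.1085.

2.1085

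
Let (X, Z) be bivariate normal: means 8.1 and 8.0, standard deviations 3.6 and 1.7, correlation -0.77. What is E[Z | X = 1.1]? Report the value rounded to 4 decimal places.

10.5453

The regression of Z on X has slope ρ·σ_Z/σ_X and passes through (μ_X, μ_Z).
E[Z | X=1.1] = 8.0 + (-0.77)·(1.7/3.6)·(1.1 − (8.1)) = 8.0 + (-0.36361)·(-7) = 10.5453.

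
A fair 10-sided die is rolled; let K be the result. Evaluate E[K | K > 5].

8

Given K > 5, K is equally likely to be any of {6, 7, 8, 9, 10}.
E[K | K > 5] = (6 + 7 + 8 + 9 + 10) / 5 = 8.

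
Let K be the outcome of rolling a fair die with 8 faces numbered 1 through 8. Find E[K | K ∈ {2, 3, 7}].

P(K ∈ {2, 3, 7}) = 3/8.
Σ over the event: 2·1/8 + 3·1/8 + 7·1/8 = 3/2.
E[K | K ∈ {2, 3, 7}] = (3/2) / (3/8) = 4.

4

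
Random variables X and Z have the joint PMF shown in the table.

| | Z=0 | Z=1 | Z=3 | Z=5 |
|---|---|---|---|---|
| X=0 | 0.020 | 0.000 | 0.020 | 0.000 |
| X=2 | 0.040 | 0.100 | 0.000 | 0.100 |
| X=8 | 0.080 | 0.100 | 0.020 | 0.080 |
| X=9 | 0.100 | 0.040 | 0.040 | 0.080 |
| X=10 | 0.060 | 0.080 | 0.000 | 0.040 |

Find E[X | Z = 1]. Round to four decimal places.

6.7500

P(Z = 1) = 0.320.
Summing X·P(X=x,Z=y) over the conditioning event gives 2.160.
E[X | Z = 1] = (2.160) / (0.320) = 6.7500.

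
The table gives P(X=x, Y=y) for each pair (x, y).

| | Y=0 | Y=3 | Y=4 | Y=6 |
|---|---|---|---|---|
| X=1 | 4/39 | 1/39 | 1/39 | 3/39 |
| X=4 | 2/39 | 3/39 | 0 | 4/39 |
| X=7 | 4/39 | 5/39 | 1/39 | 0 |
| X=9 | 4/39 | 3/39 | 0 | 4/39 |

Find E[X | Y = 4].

4

P(Y = 4) = 2/39.
Σ X·P over the event = 1·(1/39) + 7·(1/39) = 8/39.
E[X | Y = 4] = (8/39) / (2/39) = 4.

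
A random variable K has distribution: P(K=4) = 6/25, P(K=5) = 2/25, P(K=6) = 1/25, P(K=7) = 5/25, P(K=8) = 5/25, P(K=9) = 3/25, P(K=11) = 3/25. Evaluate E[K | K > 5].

P(K > 5) = 17/25.
Σ over the event: 6·1/25 + 7·1/5 + 8·1/5 + 9·3/25 + 11·3/25 = 141/25.
E[K | K > 5] = (141/25) / (17/25) = 141/17.

141/17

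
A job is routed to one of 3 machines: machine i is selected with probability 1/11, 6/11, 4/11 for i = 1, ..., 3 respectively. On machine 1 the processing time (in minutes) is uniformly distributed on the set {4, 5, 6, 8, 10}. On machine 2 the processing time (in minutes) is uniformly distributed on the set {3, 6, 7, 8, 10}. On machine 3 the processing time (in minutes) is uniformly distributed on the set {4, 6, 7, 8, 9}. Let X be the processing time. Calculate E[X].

E[X | machine 1] = (4+5+6+8+10)/5 = 33/5.
E[X | machine 2] = (3+6+7+8+10)/5 = 34/5.
E[X | machine 3] = (4+6+7+8+9)/5 = 34/5.
E[X] = (1/11)·(33/5) + (6/11)·(34/5) + (4/11)·(34/5) = 373/55.

373/55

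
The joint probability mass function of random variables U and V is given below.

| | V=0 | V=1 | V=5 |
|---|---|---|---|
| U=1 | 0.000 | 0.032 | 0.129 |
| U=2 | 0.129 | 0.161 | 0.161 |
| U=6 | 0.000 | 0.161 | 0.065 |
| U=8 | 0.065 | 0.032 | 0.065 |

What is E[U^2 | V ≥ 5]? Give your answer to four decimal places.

17.3167

P(V ≥ 5) = 0.420.
Σ U^2·P over the event = 1·(0.129) + 4·(0.161) + 36·(0.065) + 64·(0.065) = 7.273.
E[U^2 | V ≥ 5] = (7.273) / (0.420) = 17.3167.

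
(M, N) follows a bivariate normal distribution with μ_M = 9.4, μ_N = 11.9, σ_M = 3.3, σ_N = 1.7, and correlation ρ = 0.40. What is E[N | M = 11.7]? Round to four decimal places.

12.3739

E[N | M=x] = μ_N + ρ(σ_N/σ_M)(x − μ_M) for jointly normal variables.
E[N | M=11.7] = 11.9 + (0.40)·(1.7/3.3)·(11.7 − (9.4)) = 11.9 + (0.20606)·(2.3) = 12.3739.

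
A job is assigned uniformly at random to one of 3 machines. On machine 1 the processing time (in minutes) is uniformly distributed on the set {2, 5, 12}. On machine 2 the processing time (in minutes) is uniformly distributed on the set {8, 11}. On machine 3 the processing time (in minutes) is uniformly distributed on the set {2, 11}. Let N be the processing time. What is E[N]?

67/9

E[N | machine 1] = (2+5+12)/3 = 19/3.
E[N | machine 2] = (8+11)/2 = 19/2.
E[N | machine 3] = (2+11)/2 = 13/2.
E[N] = (1/3)·(19/3) + (1/3)·(19/2) + (1/3)·(13/2) = 67/9.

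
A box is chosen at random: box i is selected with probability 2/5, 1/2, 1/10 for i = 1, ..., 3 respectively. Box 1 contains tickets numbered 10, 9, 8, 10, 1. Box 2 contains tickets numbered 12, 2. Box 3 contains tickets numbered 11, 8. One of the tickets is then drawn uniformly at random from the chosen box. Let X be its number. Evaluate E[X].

E[X | box 1] = (10+9+8+10+1)/5 = 38/5.
E[X | box 2] = (12+2)/2 = 7.
E[X | box 3] = (11+8)/2 = 19/2.
By the law of total expectation,
E[X] = (2/5)·(38/5) + (1/2)·(7) + (1/10)·(19/2) = 749/100.

749/100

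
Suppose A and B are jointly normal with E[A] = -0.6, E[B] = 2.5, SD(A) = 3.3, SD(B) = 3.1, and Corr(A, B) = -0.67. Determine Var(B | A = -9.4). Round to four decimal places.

5.2961

The conditional variance in a bivariate normal is σ_B²(1 − ρ²), independent of x.
Var(B | A=-9.4) = (3.1)²·(1 − (-0.67)²) = 9.61·0.5511 = 5.2961.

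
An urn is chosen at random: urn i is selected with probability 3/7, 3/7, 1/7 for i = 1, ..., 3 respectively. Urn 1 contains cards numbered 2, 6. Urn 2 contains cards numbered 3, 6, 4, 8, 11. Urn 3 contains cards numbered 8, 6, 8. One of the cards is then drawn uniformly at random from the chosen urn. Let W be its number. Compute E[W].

E[W | urn 1] = (2+6)/2 = 4.
E[W | urn 2] = (3+6+4+8+11)/5 = 32/5.
E[W | urn 3] = (8+6+8)/3 = 22/3.
E[W] = (3/7)·(4) + (3/7)·(32/5) + (1/7)·(22/3) = 578/105.

578/105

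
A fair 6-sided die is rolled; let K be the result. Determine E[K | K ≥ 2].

4

Given K ≥ 2, K is equally likely to be any of {2, 3, 4, 5, 6}.
E[K | K ≥ 2] = (2 + 3 + 4 + 5 + 6) / 5 = 4.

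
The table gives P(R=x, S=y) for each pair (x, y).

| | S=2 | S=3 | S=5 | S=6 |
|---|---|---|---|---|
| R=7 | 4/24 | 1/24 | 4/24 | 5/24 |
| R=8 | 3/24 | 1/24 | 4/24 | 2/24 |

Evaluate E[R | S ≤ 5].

127/17

P(S ≤ 5) = 17/24.
Σ R·P over the event = 7·(4/24) + 7·(1/24) + 7·(4/24) + 8·(3/24) + 8·(1/24) + 8·(4/24) = 127/24.
E[R | S ≤ 5] = (127/24) / (17/24) = 127/17.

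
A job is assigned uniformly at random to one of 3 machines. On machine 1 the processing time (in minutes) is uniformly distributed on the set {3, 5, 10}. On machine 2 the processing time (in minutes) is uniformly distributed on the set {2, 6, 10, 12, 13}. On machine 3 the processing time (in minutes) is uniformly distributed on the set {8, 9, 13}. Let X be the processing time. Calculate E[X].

41/5

E[X | machine 1] = (3+5+10)/3 = 6.
E[X | machine 2] = (2+6+10+12+13)/5 = 43/5.
E[X | machine 3] = (8+9+13)/3 = 10.
E[X] = (1/3)·(6) + (1/3)·(43/5) + (1/3)·(10) = 41/5.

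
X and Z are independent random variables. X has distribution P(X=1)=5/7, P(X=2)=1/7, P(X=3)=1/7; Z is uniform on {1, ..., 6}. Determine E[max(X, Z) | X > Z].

P(X > Z) = 1/14.
Summing max(X,Z)·P(x,y) over outcomes with X > Z gives 4/21.
E[max(X, Z) | X > Z] = (4/21) / (1/14) = 8/3.

8/3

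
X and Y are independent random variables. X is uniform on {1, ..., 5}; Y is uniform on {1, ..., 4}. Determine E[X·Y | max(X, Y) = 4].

Outcomes with max(X, Y) = 4: (1,4), (2,4), (3,4), (4,1), (4,2), (4,3), (4,4), each with probability 1/20.
E[X·Y | max(X, Y) = 4] = (4 + 8 + 12 + 4 + 8 + 12 + 16) / 7 = 64/7.

64/7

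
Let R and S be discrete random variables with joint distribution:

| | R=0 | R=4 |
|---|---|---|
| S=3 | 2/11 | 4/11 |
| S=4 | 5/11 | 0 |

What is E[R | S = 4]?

P(S = 4) = 5/11.
Summing R·P(R=x,S=y) over the conditioning event gives 0.
E[R | S = 4] = (0) / (5/11) = 0.

0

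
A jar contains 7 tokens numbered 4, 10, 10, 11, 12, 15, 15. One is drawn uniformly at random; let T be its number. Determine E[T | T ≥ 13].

P(T ≥ 13) = 2/7.
Σ over the event: 15·2/7 = 30/7.
E[T | T ≥ 13] = (30/7) / (2/7) = 15.

15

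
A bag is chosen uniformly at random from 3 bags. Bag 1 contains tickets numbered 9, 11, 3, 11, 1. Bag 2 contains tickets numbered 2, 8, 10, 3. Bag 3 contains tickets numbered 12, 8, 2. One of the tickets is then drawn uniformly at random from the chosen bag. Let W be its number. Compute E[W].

E[W | bag 1] = (9+11+3+11+1)/5 = 7.
E[W | bag 2] = (2+8+10+3)/4 = 23/4.
E[W | bag 3] = (12+8+2)/3 = 22/3.
E[W] = (1/3)·(7) + (1/3)·(23/4) + (1/3)·(22/3) = 241/36.

241/36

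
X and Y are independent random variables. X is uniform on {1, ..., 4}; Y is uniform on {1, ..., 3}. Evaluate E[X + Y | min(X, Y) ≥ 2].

11/2

Outcomes with min(X, Y) ≥ 2: (2,2), (2,3), (3,2), (3,3), (4,2), (4,3), each with probability 1/12.
E[X + Y | min(X, Y) ≥ 2] = (4 + 5 + 5 + 6 + 6 + 7) / 6 = 11/2.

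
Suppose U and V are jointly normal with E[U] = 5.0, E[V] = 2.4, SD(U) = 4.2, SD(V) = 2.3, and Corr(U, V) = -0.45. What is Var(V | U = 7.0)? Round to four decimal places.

4.2188

The conditional variance in a bivariate normal is σ_V²(1 − ρ²), independent of x.
Var(V | U=7.0) = (2.3)²·(1 − (-0.45)²) = 5.29·0.7975 = 4.2188.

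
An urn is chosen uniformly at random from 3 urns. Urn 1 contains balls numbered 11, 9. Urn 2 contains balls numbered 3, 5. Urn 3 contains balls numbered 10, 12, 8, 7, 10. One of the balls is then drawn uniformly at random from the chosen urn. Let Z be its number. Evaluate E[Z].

E[Z | urn 1] = (11+9)/2 = 10.
E[Z | urn 2] = (3+5)/2 = 4.
E[Z | urn 3] = (10+12+8+7+10)/5 = 47/5.
By the law of total expectation,
E[Z] = (1/3)·(10) + (1/3)·(4) + (1/3)·(47/5) = 39/5.

39/5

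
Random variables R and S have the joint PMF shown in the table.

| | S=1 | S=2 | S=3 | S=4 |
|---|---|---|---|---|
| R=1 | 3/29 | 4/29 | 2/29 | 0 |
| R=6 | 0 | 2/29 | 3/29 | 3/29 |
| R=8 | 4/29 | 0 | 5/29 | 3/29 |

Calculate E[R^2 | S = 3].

43

P(S = 3) = 10/29.
Σ R^2·P over the event = 1·(2/29) + 36·(3/29) + 64·(5/29) = 430/29.
E[R^2 | S = 3] = (430/29) / (10/29) = 43.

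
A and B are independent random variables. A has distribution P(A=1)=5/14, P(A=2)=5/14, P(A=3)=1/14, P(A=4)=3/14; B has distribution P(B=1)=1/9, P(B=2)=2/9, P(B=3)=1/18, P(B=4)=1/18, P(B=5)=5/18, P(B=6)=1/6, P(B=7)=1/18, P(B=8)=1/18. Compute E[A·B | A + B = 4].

P(A + B = 4) = 3/28.
Summing AB·P(x,y) over outcomes with A + B = 4 gives 101/252.
E[A·B | A + B = 4] = (101/252) / (3/28) = 101/27.

101/27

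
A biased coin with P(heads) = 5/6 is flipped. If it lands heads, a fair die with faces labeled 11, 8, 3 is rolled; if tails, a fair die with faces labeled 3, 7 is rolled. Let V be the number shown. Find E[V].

E[V | heads] = (11+8+3)/3 = 22/3.
E[V | tails] = (3+7)/2 = 5.
E[V] = (5/6)·(22/3) + (1/6)·(5) = 125/18.

125/18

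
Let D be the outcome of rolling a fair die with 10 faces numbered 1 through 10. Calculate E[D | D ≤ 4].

Given D ≤ 4, D is equally likely to be any of {1, 2, 3, 4}.
E[D | D ≤ 4] = (1 + 2 + 3 + 4) / 4 = 5/2.

5/2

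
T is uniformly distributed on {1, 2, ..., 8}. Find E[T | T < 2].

1

Given T < 2, T is equally likely to be any of {1}.
E[T | T < 2] = (1) / 1 = 1.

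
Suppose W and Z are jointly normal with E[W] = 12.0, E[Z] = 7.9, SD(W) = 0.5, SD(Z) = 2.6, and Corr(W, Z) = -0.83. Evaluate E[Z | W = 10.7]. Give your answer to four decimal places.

The regression of Z on W has slope ρ·σ_Z/σ_W and passes through (μ_W, μ_Z).
E[Z | W=10.7] = 7.9 + (-0.83)·(2.6/0.5)·(10.7 − (12.0)) = 7.9 + (-4.316)·(-1.3) = 13.5108.

13.5108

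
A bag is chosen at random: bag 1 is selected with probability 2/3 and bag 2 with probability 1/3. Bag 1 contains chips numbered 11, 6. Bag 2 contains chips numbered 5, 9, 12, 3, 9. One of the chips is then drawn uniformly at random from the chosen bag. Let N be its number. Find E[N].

41/5

E[N | bag 1] = (11+6)/2 = 17/2.
E[N | bag 2] = (5+9+12+3+9)/5 = 38/5.
By the law of total expectation,
E[N] = (2/3)·(17/2) + (1/3)·(38/5) = 41/5.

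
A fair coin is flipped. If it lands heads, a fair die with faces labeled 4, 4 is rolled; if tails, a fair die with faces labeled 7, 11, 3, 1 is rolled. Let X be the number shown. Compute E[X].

19/4

E[X | heads] = (4+4)/2 = 4.
E[X | tails] = (7+11+3+1)/4 = 11/2.
By the law of total expectation,
E[X] = (1/2)·(4) + (1/2)·(11/2) = 19/4.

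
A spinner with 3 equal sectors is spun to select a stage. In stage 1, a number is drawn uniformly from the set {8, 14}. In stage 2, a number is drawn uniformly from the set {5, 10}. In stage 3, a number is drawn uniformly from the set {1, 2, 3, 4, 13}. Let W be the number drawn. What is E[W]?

77/10

E[W | stage 1] = (8+14)/2 = 11.
E[W | stage 2] = (5+10)/2 = 15/2.
E[W | stage 3] = (1+2+3+4+13)/5 = 23/5.
E[W] = (1/3)·(11) + (1/3)·(15/2) + (1/3)·(23/5) = 77/10.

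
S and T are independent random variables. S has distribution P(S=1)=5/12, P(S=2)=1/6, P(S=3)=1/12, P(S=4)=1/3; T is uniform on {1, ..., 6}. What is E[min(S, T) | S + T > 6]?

P(S + T > 6) = 7/18.
Summing min(S,T)·P(x,y) over outcomes with S + T > 6 gives 41/36.
E[min(S, T) | S + T > 6] = (41/36) / (7/18) = 41/14.

41/14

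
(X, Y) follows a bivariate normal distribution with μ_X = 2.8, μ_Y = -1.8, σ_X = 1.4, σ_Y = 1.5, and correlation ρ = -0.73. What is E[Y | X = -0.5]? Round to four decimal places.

0.7811

For a bivariate normal, E[Y | X=x] = μ_Y + ρ·(σ_Y/σ_X)·(x − μ_X).
E[Y | X=-0.5] = -1.8 + (-0.73)·(1.5/1.4)·(-0.5 − (2.8)) = -1.8 + (-0.78214)·(-3.3) = 0.7811.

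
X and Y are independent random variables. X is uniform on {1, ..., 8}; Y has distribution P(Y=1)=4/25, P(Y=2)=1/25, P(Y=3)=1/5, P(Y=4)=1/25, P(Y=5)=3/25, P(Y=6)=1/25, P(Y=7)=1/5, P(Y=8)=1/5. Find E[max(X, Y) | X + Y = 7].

74/15

P(X + Y = 7) = 3/40.
Summing max(X,Y)·P(x,y) over outcomes with X + Y = 7 gives 37/100.
E[max(X, Y) | X + Y = 7] = (37/100) / (3/40) = 74/15.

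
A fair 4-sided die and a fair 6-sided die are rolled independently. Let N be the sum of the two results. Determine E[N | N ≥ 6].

52/7

P(N ≥ 6) = 7/12.
Σ over the event: 6·1/6 + 7·1/6 + 8·1/8 + 9·1/12 + 10·1/24 = 13/3.
E[N | N ≥ 6] = (13/3) / (7/12) = 52/7.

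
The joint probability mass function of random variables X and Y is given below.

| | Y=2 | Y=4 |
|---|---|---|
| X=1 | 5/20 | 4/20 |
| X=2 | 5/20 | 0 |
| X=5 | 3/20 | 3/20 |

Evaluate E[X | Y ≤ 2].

30/13

P(Y ≤ 2) = 13/20.
Σ X·P over the event = 1·(5/20) + 2·(5/20) + 5·(3/20) = 3/2.
E[X | Y ≤ 2] = (3/2) / (13/20) = 30/13.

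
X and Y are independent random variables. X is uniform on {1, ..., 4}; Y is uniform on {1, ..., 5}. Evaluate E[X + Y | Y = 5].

15/2

P(Y = 5) = 1/5.
Summing (X+Y)·P(x,y) over outcomes with Y = 5 gives 3/2.
E[X + Y | Y = 5] = (3/2) / (1/5) = 15/2.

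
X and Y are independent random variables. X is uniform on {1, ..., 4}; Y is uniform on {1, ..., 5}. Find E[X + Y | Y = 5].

15/2

P(Y = 5) = 1/5.
Summing (X+Y)·P(x,y) over outcomes with Y = 5 gives 3/2.
E[X + Y | Y = 5] = (3/2) / (1/5) = 15/2.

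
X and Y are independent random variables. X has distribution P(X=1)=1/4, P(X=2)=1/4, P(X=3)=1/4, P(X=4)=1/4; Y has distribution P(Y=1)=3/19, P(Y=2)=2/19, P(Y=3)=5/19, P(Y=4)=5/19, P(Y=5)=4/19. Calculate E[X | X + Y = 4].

P(X + Y = 4) = 5/38.
Summing X·P(x,y) over outcomes with X + Y = 4 gives 9/38.
E[X | X + Y = 4] = (9/38) / (5/38) = 9/5.

9/5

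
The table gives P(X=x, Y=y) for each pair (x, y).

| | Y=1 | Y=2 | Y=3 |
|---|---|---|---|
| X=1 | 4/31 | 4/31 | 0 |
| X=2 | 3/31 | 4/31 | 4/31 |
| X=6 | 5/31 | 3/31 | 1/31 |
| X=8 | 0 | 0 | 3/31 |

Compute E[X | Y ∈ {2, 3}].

68/19

P(Y ∈ {2, 3}) = 19/31.
Summing X·P(X=x,Y=y) over the conditioning event gives 68/31.
E[X | Y ∈ {2, 3}] = (68/31) / (19/31) = 68/19.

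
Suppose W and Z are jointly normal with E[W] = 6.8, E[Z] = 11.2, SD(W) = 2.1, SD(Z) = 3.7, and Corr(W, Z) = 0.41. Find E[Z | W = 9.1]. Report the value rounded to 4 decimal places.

12.8615

For a bivariate normal, E[Z | W=x] = μ_Z + ρ·(σ_Z/σ_W)·(x − μ_W).
E[Z | W=9.1] = 11.2 + (0.41)·(3.7/2.1)·(9.1 − (6.8)) = 11.2 + (0.72238)·(2.3) = 12.8615.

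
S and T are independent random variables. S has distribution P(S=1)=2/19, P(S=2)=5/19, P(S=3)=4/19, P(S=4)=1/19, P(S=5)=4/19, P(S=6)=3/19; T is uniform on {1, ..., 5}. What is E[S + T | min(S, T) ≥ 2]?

P(min(S, T) ≥ 2) = 68/95.
Summing (S+T)·P(x,y) over outcomes with min(S, T) ≥ 2 gives 26/5.
E[S + T | min(S, T) ≥ 2] = (26/5) / (68/95) = 247/34.

247/34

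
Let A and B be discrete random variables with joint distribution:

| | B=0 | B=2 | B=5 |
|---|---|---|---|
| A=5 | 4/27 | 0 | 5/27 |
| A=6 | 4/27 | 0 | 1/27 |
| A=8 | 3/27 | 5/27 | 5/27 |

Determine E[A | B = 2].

P(B = 2) = 5/27.
Σ A·P over the event = 8·(5/27) = 40/27.
E[A | B = 2] = (40/27) / (5/27) = 8.

8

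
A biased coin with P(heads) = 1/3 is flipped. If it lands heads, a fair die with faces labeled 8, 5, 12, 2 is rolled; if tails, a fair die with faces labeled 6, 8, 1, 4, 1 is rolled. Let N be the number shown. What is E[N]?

E[N | heads] = (8+5+12+2)/4 = 27/4.
E[N | tails] = (6+8+1+4+1)/5 = 4.
By the law of total expectation,
E[N] = (1/3)·(27/4) + (2/3)·(4) = 59/12.

59/12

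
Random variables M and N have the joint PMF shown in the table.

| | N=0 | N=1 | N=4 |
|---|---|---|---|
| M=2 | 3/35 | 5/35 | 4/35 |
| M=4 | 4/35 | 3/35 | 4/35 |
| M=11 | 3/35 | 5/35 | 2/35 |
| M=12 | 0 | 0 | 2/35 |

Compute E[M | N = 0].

11/2

P(N = 0) = 2/7.
Σ M·P over the event = 2·(3/35) + 4·(4/35) + 11·(3/35) = 11/7.
E[M | N = 0] = (11/7) / (2/7) = 11/2.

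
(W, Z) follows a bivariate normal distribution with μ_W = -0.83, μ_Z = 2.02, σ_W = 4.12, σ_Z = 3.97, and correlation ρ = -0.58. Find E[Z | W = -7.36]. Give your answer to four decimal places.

5.6695

E[Z | W=x] = μ_Z + ρ(σ_Z/σ_W)(x − μ_W) for jointly normal variables.
E[Z | W=-7.36] = 2.02 + (-0.58)·(3.97/4.12)·(-7.36 − (-0.83)) = 2.02 + (-0.55888)·(-6.53) = 5.6695.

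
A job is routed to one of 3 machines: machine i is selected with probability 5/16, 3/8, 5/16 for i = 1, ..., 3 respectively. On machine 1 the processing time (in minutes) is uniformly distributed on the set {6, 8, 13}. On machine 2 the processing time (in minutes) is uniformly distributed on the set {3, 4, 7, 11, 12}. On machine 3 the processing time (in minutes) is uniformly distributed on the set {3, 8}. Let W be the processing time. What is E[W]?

E[W | machine 1] = (6+8+13)/3 = 9.
E[W | machine 2] = (3+4+7+11+12)/5 = 37/5.
E[W | machine 3] = (3+8)/2 = 11/2.
E[W] = (5/16)·(9) + (3/8)·(37/5) + (5/16)·(11/2) = 1169/160.

1169/160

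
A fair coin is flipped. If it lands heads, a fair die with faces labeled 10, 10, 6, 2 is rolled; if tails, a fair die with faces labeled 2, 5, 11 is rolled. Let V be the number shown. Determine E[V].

13/2

E[V | heads] = (10+10+6+2)/4 = 7.
E[V | tails] = (2+5+11)/3 = 6.
E[V] = (1/2)·(7) + (1/2)·(6) = 13/2.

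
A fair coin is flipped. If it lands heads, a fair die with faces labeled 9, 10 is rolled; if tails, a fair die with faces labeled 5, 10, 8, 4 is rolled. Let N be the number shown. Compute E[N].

65/8

E[N | heads] = (9+10)/2 = 19/2.
E[N | tails] = (5+10+8+4)/4 = 27/4.
E[N] = (1/2)·(19/2) + (1/2)·(27/4) = 65/8.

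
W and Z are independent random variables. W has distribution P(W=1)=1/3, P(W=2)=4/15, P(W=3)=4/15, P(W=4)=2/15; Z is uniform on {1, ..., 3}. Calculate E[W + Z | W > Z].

P(W > Z) = 2/5.
Summing (W+Z)·P(x,y) over outcomes with W > Z gives 28/15.
E[W + Z | W > Z] = (28/15) / (2/5) = 14/3.

14/3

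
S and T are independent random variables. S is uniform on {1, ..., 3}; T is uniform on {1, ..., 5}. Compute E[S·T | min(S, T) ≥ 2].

35/4

P(min(S, T) ≥ 2) = 8/15.
Summing ST·P(x,y) over outcomes with min(S, T) ≥ 2 gives 14/3.
E[S·T | min(S, T) ≥ 2] = (14/3) / (8/15) = 35/4.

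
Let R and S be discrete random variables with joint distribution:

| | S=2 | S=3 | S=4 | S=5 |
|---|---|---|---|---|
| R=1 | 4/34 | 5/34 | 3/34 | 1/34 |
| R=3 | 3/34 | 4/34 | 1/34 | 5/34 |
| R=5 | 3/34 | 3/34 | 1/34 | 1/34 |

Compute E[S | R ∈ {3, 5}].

71/21

P(R ∈ {3, 5}) = 21/34.
Σ S·P over the event = 2·(3/34) + 3·(4/34) + 4·(1/34) + 5·(5/34) + 2·(3/34) + 3·(3/34) + 4·(1/34) + 5·(1/34) = 71/34.
E[S | R ∈ {3, 5}] = (71/34) / (21/34) = 71/21.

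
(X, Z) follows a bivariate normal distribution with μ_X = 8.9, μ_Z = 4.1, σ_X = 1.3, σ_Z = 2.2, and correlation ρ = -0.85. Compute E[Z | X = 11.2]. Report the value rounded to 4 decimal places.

The regression of Z on X has slope ρ·σ_Z/σ_X and passes through (μ_X, μ_Z).
E[Z | X=11.2] = 4.1 + (-0.85)·(2.2/1.3)·(11.2 − (8.9)) = 4.1 + (-1.4385)·(2.3) = 0.7915.

0.7915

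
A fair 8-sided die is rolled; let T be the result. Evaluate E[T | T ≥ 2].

5

Given T ≥ 2, T is equally likely to be any of {2, 3, 4, 5, 6, 7, 8}.
E[T | T ≥ 2] = (2 + 3 + 4 + 5 + 6 + 7 + 8) / 7 = 5.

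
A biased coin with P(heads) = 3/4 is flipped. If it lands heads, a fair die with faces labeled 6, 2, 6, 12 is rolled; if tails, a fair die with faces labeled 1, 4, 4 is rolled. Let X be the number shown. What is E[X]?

E[X | heads] = (6+2+6+12)/4 = 13/2.
E[X | tails] = (1+4+4)/3 = 3.
E[X] = (3/4)·(13/2) + (1/4)·(3) = 45/8.

45/8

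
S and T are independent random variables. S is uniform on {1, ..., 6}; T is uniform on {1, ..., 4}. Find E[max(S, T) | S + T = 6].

4

Outcomes with S + T = 6: (2,4), (3,3), (4,2), (5,1), each with probability 1/24.
E[max(S, T) | S + T = 6] = (4 + 3 + 4 + 5) / 4 = 4.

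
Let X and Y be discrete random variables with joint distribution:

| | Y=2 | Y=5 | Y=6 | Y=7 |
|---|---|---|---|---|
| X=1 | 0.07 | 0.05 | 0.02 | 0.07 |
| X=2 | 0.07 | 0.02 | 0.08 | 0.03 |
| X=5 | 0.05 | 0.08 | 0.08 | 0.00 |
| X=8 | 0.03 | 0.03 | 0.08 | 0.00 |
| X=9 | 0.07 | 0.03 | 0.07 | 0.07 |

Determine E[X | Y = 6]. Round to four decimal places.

5.6061

P(Y = 6) = 0.33.
Σ X·P over the event = 1·(0.02) + 2·(0.08) + 5·(0.08) + 8·(0.08) + 9·(0.07) = 1.85.
E[X | Y = 6] = (1.85) / (0.33) = 5.6061.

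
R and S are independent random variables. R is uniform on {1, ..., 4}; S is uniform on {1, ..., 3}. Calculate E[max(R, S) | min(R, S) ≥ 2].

19/6

Outcomes with min(R, S) ≥ 2: (2,2), (2,3), (3,2), (3,3), (4,2), (4,3), each with probability 1/12.
E[max(R, S) | min(R, S) ≥ 2] = (2 + 3 + 3 + 3 + 4 + 4) / 6 = 19/6.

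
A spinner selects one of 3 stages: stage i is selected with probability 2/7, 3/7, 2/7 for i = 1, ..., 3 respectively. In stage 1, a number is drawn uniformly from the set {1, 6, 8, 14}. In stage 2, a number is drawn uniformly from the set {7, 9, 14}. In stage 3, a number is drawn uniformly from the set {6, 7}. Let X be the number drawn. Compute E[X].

115/14

E[X | stage 1] = (1+6+8+14)/4 = 29/4.
E[X | stage 2] = (7+9+14)/3 = 10.
E[X | stage 3] = (6+7)/2 = 13/2.
By the law of total expectation,
E[X] = (2/7)·(29/4) + (3/7)·(10) + (2/7)·(13/2) = 115/14.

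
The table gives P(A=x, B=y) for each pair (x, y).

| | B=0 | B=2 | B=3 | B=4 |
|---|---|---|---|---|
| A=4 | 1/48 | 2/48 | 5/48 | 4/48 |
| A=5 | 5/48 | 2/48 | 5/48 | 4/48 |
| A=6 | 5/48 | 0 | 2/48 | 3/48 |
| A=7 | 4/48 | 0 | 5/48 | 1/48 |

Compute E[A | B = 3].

92/17

P(B = 3) = 17/48.
Σ A·P over the event = 4·(5/48) + 5·(5/48) + 6·(2/48) + 7·(5/48) = 23/12.
E[A | B = 3] = (23/12) / (17/48) = 92/17.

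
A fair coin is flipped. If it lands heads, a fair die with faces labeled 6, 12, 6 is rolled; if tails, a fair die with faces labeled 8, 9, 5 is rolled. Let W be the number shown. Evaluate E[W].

E[W | heads] = (6+12+6)/3 = 8.
E[W | tails] = (8+9+5)/3 = 22/3.
E[W] = (1/2)·(8) + (1/2)·(22/3) = 23/3.

23/3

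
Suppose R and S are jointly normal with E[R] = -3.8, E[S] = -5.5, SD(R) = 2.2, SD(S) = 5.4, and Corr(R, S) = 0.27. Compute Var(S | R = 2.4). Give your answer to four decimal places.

The conditional variance in a bivariate normal is σ_S²(1 − ρ²), independent of x.
Var(S | R=2.4) = (5.4)²·(1 − (0.27)²) = 29.16·0.9271 = 27.0342.

27.0342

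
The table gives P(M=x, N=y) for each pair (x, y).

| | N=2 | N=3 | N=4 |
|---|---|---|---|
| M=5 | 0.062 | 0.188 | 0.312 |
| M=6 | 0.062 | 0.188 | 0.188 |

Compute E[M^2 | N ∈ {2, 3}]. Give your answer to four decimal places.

30.5000

P(N ∈ {2, 3}) = 0.500.
Σ M^2·P over the event = 25·(0.062) + 25·(0.188) + 36·(0.062) + 36·(0.188) = 15.250.
E[M^2 | N ∈ {2, 3}] = (15.250) / (0.500) = 30.5000.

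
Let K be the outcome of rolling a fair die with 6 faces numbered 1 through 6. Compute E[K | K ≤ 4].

Given K ≤ 4, K is equally likely to be any of {1, 2, 3, 4}.
E[K | K ≤ 4] = (1 + 2 + 3 + 4) / 4 = 5/2.

5/2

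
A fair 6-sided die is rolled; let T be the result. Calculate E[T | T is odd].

3

Given T is odd, T is equally likely to be any of {1, 3, 5}.
E[T | T is odd] = (1 + 3 + 5) / 3 = 3.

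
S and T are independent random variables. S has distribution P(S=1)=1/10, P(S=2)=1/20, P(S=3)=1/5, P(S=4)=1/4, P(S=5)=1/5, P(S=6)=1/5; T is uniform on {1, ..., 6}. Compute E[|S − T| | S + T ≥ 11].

P(S + T ≥ 11) = 1/10.
Summing |S−T|·P(x,y) over outcomes with S + T ≥ 11 gives 1/15.
E[|S − T| | S + T ≥ 11] = (1/15) / (1/10) = 2/3.

2/3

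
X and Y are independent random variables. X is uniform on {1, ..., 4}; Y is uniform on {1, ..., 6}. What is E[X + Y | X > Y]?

Outcomes with X > Y: (2,1), (3,1), (3,2), (4,1), (4,2), (4,3), each with probability 1/24.
E[X + Y | X > Y] = (3 + 4 + 5 + 5 + 6 + 7) / 6 = 5.

5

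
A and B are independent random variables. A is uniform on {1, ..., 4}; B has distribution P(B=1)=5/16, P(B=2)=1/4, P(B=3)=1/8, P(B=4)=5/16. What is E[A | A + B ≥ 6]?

75/23

P(A + B ≥ 6) = 23/64.
Summing A·P(x,y) over outcomes with A + B ≥ 6 gives 75/64.
E[A | A + B ≥ 6] = (75/64) / (23/64) = 75/23.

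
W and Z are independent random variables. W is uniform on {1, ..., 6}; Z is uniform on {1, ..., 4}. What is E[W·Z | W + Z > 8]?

62/3

Outcomes with W + Z > 8: (5,4), (6,3), (6,4), each with probability 1/24.
E[W·Z | W + Z > 8] = (20 + 18 + 24) / 3 = 62/3.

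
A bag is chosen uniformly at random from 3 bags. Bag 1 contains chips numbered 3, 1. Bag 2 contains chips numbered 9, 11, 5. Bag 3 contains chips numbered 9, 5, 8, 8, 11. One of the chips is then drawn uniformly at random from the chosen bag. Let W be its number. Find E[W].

278/45

E[W | bag 1] = (3+1)/2 = 2.
E[W | bag 2] = (9+11+5)/3 = 25/3.
E[W | bag 3] = (9+5+8+8+11)/5 = 41/5.
By the law of total expectation,
E[W] = (1/3)·(2) + (1/3)·(25/3) + (1/3)·(41/5) = 278/45.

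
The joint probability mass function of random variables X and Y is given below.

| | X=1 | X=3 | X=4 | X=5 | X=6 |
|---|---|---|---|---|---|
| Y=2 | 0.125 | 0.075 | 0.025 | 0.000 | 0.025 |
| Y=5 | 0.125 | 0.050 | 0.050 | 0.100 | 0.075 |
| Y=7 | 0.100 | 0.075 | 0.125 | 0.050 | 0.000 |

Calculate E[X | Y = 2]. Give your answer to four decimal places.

2.4000

P(Y = 2) = 0.250.
Σ X·P over the event = 1·(0.125) + 3·(0.075) + 4·(0.025) + 6·(0.025) = 0.600.
E[X | Y = 2] = (0.600) / (0.250) = 2.4000.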